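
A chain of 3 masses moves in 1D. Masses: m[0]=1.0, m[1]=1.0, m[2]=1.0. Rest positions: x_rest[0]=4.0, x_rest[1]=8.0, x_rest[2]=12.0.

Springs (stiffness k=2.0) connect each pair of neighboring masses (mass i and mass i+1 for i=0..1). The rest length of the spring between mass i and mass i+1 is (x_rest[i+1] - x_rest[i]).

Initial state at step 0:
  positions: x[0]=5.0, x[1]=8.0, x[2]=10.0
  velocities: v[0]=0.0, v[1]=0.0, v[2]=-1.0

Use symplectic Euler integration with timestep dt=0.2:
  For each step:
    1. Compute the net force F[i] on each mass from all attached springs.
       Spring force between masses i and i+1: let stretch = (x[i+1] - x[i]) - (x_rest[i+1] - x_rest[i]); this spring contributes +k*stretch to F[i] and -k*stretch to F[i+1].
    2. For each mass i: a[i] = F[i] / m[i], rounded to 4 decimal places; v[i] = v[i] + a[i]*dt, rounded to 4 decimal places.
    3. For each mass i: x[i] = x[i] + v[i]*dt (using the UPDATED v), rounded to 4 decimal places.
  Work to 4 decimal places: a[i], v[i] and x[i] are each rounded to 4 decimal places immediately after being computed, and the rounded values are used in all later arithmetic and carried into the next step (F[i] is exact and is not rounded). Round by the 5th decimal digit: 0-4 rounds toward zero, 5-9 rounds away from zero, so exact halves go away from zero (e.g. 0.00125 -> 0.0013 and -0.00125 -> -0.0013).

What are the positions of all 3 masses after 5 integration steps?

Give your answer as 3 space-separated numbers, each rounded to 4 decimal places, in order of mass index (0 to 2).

Answer: 3.8150 7.1062 11.0788

Derivation:
Step 0: x=[5.0000 8.0000 10.0000] v=[0.0000 0.0000 -1.0000]
Step 1: x=[4.9200 7.9200 9.9600] v=[-0.4000 -0.4000 -0.2000]
Step 2: x=[4.7600 7.7632 10.0768] v=[-0.8000 -0.7840 0.5840]
Step 3: x=[4.5203 7.5512 10.3285] v=[-1.1987 -1.0598 1.2586]
Step 4: x=[4.2030 7.3190 10.6780] v=[-1.5863 -1.1612 1.7477]
Step 5: x=[3.8150 7.1062 11.0788] v=[-1.9399 -1.0640 2.0041]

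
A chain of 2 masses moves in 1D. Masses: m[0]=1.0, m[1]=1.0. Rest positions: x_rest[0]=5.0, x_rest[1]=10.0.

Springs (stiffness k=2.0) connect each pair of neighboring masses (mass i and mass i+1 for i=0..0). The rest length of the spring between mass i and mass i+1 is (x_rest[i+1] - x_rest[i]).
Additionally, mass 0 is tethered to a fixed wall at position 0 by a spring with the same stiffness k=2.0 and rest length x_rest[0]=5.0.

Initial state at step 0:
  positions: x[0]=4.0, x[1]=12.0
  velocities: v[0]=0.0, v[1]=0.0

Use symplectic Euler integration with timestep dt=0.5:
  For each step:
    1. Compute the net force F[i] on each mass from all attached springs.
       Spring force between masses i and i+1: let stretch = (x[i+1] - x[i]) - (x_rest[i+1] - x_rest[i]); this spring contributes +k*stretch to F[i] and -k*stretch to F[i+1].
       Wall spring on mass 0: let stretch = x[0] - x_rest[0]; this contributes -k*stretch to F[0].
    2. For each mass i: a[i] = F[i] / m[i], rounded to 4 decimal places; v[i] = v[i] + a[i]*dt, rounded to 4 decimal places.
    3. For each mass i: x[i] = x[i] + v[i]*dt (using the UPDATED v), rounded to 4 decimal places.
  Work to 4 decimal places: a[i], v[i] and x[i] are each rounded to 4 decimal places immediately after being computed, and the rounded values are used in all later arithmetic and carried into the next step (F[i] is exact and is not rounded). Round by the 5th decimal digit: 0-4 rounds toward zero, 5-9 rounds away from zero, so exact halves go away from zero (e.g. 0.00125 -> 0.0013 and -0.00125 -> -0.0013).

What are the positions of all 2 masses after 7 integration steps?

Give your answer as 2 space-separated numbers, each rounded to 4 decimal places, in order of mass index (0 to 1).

Step 0: x=[4.0000 12.0000] v=[0.0000 0.0000]
Step 1: x=[6.0000 10.5000] v=[4.0000 -3.0000]
Step 2: x=[7.2500 9.2500] v=[2.5000 -2.5000]
Step 3: x=[5.8750 9.5000] v=[-2.7500 0.5000]
Step 4: x=[3.3750 10.4375] v=[-5.0000 1.8750]
Step 5: x=[2.7188 10.3438] v=[-1.3125 -0.1875]
Step 6: x=[4.5157 8.9376] v=[3.5937 -2.8125]
Step 7: x=[6.2657 7.8204] v=[3.4999 -2.2344]

Answer: 6.2657 7.8204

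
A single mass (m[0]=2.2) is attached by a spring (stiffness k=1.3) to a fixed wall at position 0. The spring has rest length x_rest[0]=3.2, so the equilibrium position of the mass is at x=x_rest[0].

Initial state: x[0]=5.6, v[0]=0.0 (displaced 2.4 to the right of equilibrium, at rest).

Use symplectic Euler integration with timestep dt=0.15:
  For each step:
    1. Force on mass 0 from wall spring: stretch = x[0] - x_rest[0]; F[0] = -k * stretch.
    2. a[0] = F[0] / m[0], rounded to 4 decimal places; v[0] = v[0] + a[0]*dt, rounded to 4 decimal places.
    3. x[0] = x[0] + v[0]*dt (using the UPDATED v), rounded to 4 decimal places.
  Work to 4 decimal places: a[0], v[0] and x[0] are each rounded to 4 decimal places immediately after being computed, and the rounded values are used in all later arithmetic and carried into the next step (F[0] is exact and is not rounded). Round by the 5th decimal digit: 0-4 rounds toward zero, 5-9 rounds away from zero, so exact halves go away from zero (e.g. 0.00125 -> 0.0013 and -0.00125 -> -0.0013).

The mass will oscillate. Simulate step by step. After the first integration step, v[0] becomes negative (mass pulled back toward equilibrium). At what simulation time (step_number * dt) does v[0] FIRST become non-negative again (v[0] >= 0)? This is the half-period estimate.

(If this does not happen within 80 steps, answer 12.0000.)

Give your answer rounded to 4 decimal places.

Answer: 4.2000

Derivation:
Step 0: x=[5.6000] v=[0.0000]
Step 1: x=[5.5681] v=[-0.2127]
Step 2: x=[5.5047] v=[-0.4226]
Step 3: x=[5.4107] v=[-0.6269]
Step 4: x=[5.2873] v=[-0.8228]
Step 5: x=[5.1361] v=[-1.0078]
Step 6: x=[4.9592] v=[-1.1794]
Step 7: x=[4.7589] v=[-1.3353]
Step 8: x=[4.5379] v=[-1.4735]
Step 9: x=[4.2991] v=[-1.5921]
Step 10: x=[4.0457] v=[-1.6895]
Step 11: x=[3.7810] v=[-1.7645]
Step 12: x=[3.5086] v=[-1.8160]
Step 13: x=[3.2321] v=[-1.8434]
Step 14: x=[2.9552] v=[-1.8463]
Step 15: x=[2.6815] v=[-1.8246]
Step 16: x=[2.4147] v=[-1.7786]
Step 17: x=[2.1584] v=[-1.7090]
Step 18: x=[1.9159] v=[-1.6167]
Step 19: x=[1.6905] v=[-1.5029]
Step 20: x=[1.4851] v=[-1.3691]
Step 21: x=[1.3025] v=[-1.2171]
Step 22: x=[1.1452] v=[-1.0489]
Step 23: x=[1.0152] v=[-0.8668]
Step 24: x=[0.9142] v=[-0.6732]
Step 25: x=[0.8436] v=[-0.4706]
Step 26: x=[0.8043] v=[-0.2617]
Step 27: x=[0.7969] v=[-0.0494]
Step 28: x=[0.8214] v=[0.1636]
First v>=0 after going negative at step 28, time=4.2000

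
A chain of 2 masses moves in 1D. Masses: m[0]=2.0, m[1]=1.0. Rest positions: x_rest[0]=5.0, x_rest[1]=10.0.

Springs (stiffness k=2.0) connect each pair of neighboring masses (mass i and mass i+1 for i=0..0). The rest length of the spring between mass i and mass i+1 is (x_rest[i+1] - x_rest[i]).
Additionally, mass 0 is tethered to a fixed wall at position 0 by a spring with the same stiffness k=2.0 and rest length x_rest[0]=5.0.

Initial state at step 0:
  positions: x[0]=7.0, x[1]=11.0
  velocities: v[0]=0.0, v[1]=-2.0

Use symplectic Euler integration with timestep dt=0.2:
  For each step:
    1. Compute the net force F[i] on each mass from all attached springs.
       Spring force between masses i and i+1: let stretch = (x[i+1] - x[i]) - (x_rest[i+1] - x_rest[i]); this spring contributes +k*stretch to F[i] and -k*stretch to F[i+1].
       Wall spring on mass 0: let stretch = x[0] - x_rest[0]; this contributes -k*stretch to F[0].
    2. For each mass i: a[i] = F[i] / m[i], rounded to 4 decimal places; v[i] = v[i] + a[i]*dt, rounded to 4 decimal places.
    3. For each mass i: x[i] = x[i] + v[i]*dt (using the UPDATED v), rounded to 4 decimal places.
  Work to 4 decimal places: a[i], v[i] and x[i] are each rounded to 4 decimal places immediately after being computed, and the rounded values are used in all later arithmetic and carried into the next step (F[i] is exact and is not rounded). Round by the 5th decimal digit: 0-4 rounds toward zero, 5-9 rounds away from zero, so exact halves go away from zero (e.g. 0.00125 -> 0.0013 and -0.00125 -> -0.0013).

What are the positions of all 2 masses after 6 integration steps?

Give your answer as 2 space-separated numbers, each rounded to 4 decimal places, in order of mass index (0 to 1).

Step 0: x=[7.0000 11.0000] v=[0.0000 -2.0000]
Step 1: x=[6.8800 10.6800] v=[-0.6000 -1.6000]
Step 2: x=[6.6368 10.4560] v=[-1.2160 -1.1200]
Step 3: x=[6.2809 10.3265] v=[-1.7795 -0.6477]
Step 4: x=[5.8356 10.2733] v=[-2.2266 -0.2659]
Step 5: x=[5.3344 10.2651] v=[-2.5062 -0.0410]
Step 6: x=[4.8170 10.2624] v=[-2.5869 -0.0133]

Answer: 4.8170 10.2624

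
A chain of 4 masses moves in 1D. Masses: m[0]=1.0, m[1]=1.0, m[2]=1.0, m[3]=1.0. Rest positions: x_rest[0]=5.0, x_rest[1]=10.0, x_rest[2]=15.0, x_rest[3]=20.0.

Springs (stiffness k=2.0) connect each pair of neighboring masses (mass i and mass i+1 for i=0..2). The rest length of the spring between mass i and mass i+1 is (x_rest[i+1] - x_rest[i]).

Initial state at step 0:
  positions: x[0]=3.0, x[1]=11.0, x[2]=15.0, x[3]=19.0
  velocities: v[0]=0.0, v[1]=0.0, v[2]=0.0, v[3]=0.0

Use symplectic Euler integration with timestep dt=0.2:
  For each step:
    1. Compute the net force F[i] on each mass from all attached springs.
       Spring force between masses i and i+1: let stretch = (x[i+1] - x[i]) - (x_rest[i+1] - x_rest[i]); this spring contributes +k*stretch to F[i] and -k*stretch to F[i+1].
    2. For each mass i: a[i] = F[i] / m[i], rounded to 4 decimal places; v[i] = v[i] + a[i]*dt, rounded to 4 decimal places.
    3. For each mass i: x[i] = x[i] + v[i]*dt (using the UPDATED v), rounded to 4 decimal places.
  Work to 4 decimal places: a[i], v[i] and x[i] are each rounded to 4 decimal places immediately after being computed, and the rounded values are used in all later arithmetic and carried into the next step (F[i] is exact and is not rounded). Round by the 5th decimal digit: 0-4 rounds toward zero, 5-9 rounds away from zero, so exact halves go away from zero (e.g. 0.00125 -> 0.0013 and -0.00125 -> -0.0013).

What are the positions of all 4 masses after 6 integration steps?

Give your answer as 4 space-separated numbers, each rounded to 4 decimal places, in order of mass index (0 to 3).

Answer: 5.5912 8.0014 14.2312 20.1762

Derivation:
Step 0: x=[3.0000 11.0000 15.0000 19.0000] v=[0.0000 0.0000 0.0000 0.0000]
Step 1: x=[3.2400 10.6800 15.0000 19.0800] v=[1.2000 -1.6000 0.0000 0.4000]
Step 2: x=[3.6752 10.1104 14.9808 19.2336] v=[2.1760 -2.8480 -0.0960 0.7680]
Step 3: x=[4.2252 9.4156 14.9122 19.4470] v=[2.7501 -3.4739 -0.3430 1.0669]
Step 4: x=[4.7905 8.7453 14.7667 19.6976] v=[2.8263 -3.3514 -0.7277 1.2530]
Step 5: x=[5.2721 8.2403 14.5339 19.9537] v=[2.4082 -2.5248 -1.1639 1.2806]
Step 6: x=[5.5912 8.0014 14.2312 20.1762] v=[1.5955 -1.1946 -1.5134 1.1127]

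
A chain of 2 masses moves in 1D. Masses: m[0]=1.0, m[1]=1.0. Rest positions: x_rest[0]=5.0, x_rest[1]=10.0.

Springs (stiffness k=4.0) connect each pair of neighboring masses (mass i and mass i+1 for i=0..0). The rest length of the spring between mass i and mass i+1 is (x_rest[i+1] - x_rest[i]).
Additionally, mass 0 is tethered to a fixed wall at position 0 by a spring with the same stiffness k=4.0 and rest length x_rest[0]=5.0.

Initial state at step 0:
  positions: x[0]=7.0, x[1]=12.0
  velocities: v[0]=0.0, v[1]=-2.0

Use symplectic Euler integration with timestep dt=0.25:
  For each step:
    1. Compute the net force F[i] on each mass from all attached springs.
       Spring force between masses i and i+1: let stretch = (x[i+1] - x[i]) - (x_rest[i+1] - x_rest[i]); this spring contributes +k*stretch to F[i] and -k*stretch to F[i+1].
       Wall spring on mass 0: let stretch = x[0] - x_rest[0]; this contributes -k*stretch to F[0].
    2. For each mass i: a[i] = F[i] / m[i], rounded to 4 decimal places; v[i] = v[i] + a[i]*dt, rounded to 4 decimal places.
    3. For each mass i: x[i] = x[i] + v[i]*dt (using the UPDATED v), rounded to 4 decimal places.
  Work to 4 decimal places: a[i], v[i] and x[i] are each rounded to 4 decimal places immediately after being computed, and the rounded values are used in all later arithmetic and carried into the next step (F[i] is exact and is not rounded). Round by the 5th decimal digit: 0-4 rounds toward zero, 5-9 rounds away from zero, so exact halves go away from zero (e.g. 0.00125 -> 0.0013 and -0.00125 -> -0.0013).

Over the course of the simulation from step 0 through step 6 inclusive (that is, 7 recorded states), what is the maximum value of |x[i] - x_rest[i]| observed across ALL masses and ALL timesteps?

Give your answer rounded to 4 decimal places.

Answer: 2.2192

Derivation:
Step 0: x=[7.0000 12.0000] v=[0.0000 -2.0000]
Step 1: x=[6.5000 11.5000] v=[-2.0000 -2.0000]
Step 2: x=[5.6250 11.0000] v=[-3.5000 -2.0000]
Step 3: x=[4.6875 10.4063] v=[-3.7500 -2.3750]
Step 4: x=[4.0078 9.6329] v=[-2.7187 -3.0938]
Step 5: x=[3.7325 8.7032] v=[-1.1014 -3.7189]
Step 6: x=[3.7667 7.7808] v=[0.1368 -3.6896]
Max displacement = 2.2192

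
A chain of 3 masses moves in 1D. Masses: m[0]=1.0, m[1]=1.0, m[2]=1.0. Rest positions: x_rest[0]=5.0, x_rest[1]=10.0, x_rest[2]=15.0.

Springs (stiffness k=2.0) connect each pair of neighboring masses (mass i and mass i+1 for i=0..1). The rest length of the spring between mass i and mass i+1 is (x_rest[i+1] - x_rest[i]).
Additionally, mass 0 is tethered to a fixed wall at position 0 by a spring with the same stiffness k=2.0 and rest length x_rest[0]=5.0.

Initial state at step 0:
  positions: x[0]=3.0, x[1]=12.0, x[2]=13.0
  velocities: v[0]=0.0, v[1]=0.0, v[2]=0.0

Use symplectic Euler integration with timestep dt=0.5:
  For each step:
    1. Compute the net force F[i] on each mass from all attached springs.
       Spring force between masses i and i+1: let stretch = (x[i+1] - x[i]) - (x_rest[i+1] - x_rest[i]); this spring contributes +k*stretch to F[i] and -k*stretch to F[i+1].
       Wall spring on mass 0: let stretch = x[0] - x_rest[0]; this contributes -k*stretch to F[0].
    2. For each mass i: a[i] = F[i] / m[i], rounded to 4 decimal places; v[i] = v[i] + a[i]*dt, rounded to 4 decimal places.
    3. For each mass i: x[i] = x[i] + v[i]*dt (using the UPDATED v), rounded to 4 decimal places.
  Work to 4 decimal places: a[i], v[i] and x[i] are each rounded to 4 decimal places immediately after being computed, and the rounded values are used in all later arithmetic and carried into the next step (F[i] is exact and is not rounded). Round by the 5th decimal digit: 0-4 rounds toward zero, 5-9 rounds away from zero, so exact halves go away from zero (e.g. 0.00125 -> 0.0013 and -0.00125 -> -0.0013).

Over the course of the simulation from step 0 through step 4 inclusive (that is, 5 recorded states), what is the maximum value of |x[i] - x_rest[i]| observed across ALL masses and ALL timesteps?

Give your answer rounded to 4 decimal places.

Answer: 3.5000

Derivation:
Step 0: x=[3.0000 12.0000 13.0000] v=[0.0000 0.0000 0.0000]
Step 1: x=[6.0000 8.0000 15.0000] v=[6.0000 -8.0000 4.0000]
Step 2: x=[7.0000 6.5000 16.0000] v=[2.0000 -3.0000 2.0000]
Step 3: x=[4.2500 10.0000 14.7500] v=[-5.5000 7.0000 -2.5000]
Step 4: x=[2.2500 13.0000 13.6250] v=[-4.0000 6.0000 -2.2500]
Max displacement = 3.5000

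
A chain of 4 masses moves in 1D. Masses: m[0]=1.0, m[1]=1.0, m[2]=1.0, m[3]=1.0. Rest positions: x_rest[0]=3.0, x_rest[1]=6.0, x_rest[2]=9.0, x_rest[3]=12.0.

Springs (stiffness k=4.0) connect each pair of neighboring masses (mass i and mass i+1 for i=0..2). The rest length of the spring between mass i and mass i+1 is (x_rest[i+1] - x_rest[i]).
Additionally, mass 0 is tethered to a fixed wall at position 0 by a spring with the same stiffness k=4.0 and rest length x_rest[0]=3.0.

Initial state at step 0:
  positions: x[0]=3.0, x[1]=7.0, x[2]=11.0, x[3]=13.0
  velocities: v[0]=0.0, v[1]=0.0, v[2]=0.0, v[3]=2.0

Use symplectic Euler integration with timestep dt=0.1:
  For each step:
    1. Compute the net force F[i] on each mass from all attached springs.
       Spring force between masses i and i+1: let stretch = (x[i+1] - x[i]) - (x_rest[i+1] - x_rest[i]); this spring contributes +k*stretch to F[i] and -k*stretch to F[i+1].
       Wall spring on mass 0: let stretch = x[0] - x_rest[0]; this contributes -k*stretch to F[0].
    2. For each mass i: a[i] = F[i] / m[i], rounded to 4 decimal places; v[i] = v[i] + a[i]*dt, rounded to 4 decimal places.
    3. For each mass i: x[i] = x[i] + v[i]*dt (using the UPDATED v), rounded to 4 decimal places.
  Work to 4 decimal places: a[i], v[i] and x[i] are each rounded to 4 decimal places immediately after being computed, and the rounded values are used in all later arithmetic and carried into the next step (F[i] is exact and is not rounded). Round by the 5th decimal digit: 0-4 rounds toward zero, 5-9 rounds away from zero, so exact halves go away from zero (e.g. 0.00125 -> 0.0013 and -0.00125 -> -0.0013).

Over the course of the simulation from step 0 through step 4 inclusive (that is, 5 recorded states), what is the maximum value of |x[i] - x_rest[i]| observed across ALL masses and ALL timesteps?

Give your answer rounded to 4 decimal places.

Answer: 2.0554

Derivation:
Step 0: x=[3.0000 7.0000 11.0000 13.0000] v=[0.0000 0.0000 0.0000 2.0000]
Step 1: x=[3.0400 7.0000 10.9200 13.2400] v=[0.4000 0.0000 -0.8000 2.4000]
Step 2: x=[3.1168 6.9984 10.7760 13.5072] v=[0.7680 -0.0160 -1.4400 2.6720]
Step 3: x=[3.2242 6.9926 10.5901 13.7852] v=[1.0739 -0.0576 -1.8586 2.7795]
Step 4: x=[3.3534 6.9800 10.3881 14.0554] v=[1.2916 -0.1260 -2.0196 2.7015]
Max displacement = 2.0554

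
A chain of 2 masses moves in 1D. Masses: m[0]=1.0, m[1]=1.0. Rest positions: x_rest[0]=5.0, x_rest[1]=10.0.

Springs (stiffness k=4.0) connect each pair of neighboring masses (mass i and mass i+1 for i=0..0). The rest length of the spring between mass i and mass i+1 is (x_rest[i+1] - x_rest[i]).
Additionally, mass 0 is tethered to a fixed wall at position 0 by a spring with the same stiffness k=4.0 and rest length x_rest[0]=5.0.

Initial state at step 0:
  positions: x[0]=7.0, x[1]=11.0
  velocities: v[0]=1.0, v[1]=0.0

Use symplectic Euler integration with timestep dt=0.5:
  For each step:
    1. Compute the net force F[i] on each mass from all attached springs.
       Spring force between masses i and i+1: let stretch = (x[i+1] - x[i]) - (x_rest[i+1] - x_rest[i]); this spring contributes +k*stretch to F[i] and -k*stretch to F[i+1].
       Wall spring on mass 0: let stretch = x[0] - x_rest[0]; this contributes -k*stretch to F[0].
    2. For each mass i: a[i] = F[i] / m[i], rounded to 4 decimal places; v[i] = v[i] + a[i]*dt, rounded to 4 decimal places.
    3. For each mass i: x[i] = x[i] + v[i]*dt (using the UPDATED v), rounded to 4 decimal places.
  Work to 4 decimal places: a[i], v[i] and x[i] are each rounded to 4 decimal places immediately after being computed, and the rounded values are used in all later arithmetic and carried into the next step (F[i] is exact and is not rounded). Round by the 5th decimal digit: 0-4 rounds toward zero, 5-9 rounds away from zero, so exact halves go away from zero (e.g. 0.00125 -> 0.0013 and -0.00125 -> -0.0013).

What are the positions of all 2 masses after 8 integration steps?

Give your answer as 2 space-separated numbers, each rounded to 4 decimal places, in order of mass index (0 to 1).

Step 0: x=[7.0000 11.0000] v=[1.0000 0.0000]
Step 1: x=[4.5000 12.0000] v=[-5.0000 2.0000]
Step 2: x=[5.0000 10.5000] v=[1.0000 -3.0000]
Step 3: x=[6.0000 8.5000] v=[2.0000 -4.0000]
Step 4: x=[3.5000 9.0000] v=[-5.0000 1.0000]
Step 5: x=[3.0000 9.0000] v=[-1.0000 0.0000]
Step 6: x=[5.5000 8.0000] v=[5.0000 -2.0000]
Step 7: x=[5.0000 9.5000] v=[-1.0000 3.0000]
Step 8: x=[4.0000 11.5000] v=[-2.0000 4.0000]

Answer: 4.0000 11.5000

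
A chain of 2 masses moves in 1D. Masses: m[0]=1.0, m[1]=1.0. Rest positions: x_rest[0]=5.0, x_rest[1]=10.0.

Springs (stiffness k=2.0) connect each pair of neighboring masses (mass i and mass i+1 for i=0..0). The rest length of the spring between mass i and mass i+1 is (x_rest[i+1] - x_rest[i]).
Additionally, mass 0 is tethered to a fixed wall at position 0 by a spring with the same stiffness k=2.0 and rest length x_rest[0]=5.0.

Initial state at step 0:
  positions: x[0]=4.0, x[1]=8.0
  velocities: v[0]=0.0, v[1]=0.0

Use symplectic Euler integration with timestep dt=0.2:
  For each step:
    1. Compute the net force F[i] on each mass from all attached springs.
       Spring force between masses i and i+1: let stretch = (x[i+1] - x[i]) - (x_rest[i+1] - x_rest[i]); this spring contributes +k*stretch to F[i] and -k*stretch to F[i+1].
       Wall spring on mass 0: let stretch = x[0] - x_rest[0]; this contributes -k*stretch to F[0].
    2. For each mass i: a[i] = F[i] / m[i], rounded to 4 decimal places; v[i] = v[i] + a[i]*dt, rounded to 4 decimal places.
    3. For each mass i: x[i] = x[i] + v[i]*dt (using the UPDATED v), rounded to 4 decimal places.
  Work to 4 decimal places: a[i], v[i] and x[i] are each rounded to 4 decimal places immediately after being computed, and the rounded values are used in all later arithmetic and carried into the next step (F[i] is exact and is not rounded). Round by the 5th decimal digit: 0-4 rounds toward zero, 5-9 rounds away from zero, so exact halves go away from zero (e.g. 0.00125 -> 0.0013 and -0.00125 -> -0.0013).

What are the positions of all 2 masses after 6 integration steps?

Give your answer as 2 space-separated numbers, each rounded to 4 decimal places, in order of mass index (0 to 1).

Step 0: x=[4.0000 8.0000] v=[0.0000 0.0000]
Step 1: x=[4.0000 8.0800] v=[0.0000 0.4000]
Step 2: x=[4.0064 8.2336] v=[0.0320 0.7680]
Step 3: x=[4.0305 8.4490] v=[0.1203 1.0771]
Step 4: x=[4.0856 8.7109] v=[0.2755 1.3097]
Step 5: x=[4.1839 9.0028] v=[0.4914 1.4596]
Step 6: x=[4.3330 9.3092] v=[0.7454 1.5320]

Answer: 4.3330 9.3092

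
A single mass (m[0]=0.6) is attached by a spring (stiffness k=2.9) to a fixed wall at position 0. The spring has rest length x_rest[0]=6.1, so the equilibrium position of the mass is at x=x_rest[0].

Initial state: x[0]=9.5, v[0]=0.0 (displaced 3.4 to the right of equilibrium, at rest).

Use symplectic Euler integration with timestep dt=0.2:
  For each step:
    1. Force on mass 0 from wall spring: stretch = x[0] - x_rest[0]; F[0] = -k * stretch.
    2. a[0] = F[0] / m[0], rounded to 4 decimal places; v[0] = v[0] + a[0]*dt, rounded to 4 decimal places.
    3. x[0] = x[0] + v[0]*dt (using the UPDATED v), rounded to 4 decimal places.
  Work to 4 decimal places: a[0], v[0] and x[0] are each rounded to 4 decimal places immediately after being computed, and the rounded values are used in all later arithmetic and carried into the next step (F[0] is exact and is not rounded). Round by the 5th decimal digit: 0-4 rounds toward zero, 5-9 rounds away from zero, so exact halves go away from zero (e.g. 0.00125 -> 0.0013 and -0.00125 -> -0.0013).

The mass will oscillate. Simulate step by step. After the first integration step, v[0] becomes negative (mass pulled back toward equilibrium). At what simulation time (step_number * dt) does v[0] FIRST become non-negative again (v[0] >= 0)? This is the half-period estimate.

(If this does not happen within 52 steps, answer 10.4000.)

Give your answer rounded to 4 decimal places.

Answer: 1.6000

Derivation:
Step 0: x=[9.5000] v=[0.0000]
Step 1: x=[8.8427] v=[-3.2867]
Step 2: x=[7.6551] v=[-5.9380]
Step 3: x=[6.1668] v=[-7.4413]
Step 4: x=[4.6656] v=[-7.5059]
Step 5: x=[3.4417] v=[-6.1193]
Step 6: x=[2.7318] v=[-3.5496]
Step 7: x=[2.6731] v=[-0.2937]
Step 8: x=[3.2769] v=[3.0190]
First v>=0 after going negative at step 8, time=1.6000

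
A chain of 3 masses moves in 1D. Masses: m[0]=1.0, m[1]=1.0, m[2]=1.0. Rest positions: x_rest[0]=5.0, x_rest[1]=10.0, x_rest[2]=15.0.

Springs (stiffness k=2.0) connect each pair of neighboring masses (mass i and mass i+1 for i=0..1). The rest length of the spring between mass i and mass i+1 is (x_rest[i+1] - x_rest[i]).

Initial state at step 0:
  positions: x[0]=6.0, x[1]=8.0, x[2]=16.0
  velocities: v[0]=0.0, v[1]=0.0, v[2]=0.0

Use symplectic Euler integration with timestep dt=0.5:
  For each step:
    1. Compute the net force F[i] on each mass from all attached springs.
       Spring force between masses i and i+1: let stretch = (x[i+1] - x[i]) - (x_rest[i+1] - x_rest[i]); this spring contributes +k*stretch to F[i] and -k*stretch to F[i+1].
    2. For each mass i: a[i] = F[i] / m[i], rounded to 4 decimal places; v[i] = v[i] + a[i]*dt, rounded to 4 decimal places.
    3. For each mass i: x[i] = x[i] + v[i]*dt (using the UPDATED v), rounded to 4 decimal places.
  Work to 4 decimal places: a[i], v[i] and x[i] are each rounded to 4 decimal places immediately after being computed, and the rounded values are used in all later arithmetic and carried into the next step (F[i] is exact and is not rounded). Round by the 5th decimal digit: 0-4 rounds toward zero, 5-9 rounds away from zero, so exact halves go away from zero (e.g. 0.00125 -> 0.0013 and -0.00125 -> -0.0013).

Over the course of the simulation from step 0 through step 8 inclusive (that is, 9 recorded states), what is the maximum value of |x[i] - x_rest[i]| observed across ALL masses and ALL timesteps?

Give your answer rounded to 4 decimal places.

Step 0: x=[6.0000 8.0000 16.0000] v=[0.0000 0.0000 0.0000]
Step 1: x=[4.5000 11.0000 14.5000] v=[-3.0000 6.0000 -3.0000]
Step 2: x=[3.7500 12.5000 13.7500] v=[-1.5000 3.0000 -1.5000]
Step 3: x=[4.8750 10.2500 14.8750] v=[2.2500 -4.5000 2.2500]
Step 4: x=[6.1875 7.6250 16.1875] v=[2.6250 -5.2500 2.6250]
Step 5: x=[5.7188 8.5625 15.7188] v=[-0.9375 1.8750 -0.9375]
Step 6: x=[4.1719 11.6563 14.1719] v=[-3.0938 6.1876 -3.0938]
Step 7: x=[3.8672 12.2657 13.8672] v=[-0.6094 1.2188 -0.6094]
Step 8: x=[5.2618 9.4766 15.2618] v=[2.7891 -5.5782 2.7891]
Max displacement = 2.5000

Answer: 2.5000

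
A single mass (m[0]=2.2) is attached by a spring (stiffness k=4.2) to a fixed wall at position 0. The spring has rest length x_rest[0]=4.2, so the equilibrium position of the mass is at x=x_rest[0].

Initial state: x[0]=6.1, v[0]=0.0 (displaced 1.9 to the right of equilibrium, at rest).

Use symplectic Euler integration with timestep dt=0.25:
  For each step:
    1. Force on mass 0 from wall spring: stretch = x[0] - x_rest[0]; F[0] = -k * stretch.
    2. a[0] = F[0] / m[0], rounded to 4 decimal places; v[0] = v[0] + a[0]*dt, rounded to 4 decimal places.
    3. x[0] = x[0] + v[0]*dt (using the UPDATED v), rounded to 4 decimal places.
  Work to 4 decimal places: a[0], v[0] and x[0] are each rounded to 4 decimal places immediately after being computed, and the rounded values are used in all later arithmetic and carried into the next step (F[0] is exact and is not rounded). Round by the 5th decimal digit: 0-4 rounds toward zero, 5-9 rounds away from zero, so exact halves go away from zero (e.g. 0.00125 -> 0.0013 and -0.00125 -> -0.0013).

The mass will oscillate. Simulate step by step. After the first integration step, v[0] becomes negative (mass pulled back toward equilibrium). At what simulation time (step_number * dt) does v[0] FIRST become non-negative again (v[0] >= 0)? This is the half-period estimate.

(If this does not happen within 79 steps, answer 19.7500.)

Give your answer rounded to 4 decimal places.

Answer: 2.5000

Derivation:
Step 0: x=[6.1000] v=[0.0000]
Step 1: x=[5.8733] v=[-0.9068]
Step 2: x=[5.4470] v=[-1.7054]
Step 3: x=[4.8719] v=[-2.3006]
Step 4: x=[4.2166] v=[-2.6213]
Step 5: x=[3.5593] v=[-2.6292]
Step 6: x=[2.9785] v=[-2.3234]
Step 7: x=[2.5434] v=[-1.7404]
Step 8: x=[2.3060] v=[-0.9498]
Step 9: x=[2.2945] v=[-0.0459]
Step 10: x=[2.5104] v=[0.8636]
First v>=0 after going negative at step 10, time=2.5000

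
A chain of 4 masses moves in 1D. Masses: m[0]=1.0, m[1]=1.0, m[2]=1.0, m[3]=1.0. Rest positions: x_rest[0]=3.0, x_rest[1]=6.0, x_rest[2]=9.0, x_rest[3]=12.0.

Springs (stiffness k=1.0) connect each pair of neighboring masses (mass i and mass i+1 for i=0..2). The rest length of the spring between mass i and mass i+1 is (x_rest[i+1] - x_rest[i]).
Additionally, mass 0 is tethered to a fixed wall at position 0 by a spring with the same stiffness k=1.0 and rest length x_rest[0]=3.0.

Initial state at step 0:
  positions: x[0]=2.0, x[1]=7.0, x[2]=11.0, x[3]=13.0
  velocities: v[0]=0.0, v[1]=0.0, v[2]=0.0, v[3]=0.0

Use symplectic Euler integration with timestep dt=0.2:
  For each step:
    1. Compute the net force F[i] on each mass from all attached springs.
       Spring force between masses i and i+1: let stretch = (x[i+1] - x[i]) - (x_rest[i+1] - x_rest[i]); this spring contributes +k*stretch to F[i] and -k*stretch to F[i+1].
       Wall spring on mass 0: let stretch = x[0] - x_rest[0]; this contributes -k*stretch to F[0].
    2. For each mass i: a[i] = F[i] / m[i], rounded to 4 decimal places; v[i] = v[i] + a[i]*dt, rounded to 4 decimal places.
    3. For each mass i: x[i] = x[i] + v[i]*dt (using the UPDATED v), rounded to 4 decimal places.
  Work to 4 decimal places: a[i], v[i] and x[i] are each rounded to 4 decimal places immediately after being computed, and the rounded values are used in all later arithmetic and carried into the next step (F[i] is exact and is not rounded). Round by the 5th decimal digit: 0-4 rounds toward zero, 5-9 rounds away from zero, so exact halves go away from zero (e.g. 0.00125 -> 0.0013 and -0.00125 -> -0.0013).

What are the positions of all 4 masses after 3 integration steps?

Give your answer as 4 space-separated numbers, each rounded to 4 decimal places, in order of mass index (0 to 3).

Step 0: x=[2.0000 7.0000 11.0000 13.0000] v=[0.0000 0.0000 0.0000 0.0000]
Step 1: x=[2.1200 6.9600 10.9200 13.0400] v=[0.6000 -0.2000 -0.4000 0.2000]
Step 2: x=[2.3488 6.8848 10.7664 13.1152] v=[1.1440 -0.3760 -0.7680 0.3760]
Step 3: x=[2.6651 6.7834 10.5515 13.2164] v=[1.5814 -0.5069 -1.0746 0.5062]

Answer: 2.6651 6.7834 10.5515 13.2164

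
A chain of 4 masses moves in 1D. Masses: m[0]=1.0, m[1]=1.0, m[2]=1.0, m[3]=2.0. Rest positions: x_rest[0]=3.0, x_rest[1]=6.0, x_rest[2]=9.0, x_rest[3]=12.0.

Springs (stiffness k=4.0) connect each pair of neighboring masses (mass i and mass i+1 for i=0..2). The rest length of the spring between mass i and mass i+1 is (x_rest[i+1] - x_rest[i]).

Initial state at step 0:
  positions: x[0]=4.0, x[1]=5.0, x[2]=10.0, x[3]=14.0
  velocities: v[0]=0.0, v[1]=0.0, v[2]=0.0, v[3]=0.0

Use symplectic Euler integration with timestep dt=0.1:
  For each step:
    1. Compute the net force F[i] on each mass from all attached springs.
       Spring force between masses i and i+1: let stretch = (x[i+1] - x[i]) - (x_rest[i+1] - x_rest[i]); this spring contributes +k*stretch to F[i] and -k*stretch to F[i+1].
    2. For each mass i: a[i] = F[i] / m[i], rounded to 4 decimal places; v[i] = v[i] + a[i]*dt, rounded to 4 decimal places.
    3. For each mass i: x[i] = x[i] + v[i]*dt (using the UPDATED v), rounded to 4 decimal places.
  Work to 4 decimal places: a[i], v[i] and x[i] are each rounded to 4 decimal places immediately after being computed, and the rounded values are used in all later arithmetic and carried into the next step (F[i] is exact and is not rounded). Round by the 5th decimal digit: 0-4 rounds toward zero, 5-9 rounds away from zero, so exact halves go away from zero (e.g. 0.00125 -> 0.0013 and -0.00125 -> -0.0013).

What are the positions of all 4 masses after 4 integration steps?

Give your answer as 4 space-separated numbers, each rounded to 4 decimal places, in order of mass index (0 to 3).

Answer: 3.3365 6.3507 9.7223 13.7953

Derivation:
Step 0: x=[4.0000 5.0000 10.0000 14.0000] v=[0.0000 0.0000 0.0000 0.0000]
Step 1: x=[3.9200 5.1600 9.9600 13.9800] v=[-0.8000 1.6000 -0.4000 -0.2000]
Step 2: x=[3.7696 5.4624 9.8888 13.9396] v=[-1.5040 3.0240 -0.7120 -0.4040]
Step 3: x=[3.5669 5.8741 9.8026 13.8782] v=[-2.0269 4.1174 -0.8622 -0.6142]
Step 4: x=[3.3365 6.3507 9.7223 13.7953] v=[-2.3040 4.7659 -0.8034 -0.8293]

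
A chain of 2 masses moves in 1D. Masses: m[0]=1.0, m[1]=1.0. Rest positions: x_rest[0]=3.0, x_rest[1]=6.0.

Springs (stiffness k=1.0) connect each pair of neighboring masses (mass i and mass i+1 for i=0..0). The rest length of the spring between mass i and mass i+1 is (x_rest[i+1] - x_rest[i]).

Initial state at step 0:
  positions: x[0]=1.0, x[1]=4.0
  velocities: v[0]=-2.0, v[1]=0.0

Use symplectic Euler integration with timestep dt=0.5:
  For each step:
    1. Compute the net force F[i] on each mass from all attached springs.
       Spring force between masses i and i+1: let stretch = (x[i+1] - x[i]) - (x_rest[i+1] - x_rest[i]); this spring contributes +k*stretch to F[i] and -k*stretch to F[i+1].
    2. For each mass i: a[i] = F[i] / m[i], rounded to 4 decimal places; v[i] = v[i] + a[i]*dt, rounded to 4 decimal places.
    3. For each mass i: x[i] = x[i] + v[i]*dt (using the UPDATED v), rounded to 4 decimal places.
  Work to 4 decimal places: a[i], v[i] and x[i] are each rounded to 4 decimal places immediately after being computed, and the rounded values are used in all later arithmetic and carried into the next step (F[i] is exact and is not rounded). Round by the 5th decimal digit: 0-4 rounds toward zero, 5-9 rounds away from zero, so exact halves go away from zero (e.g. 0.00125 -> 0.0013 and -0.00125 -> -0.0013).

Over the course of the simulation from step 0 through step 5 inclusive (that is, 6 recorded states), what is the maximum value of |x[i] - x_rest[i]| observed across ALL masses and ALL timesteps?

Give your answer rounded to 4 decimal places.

Answer: 4.8437

Derivation:
Step 0: x=[1.0000 4.0000] v=[-2.0000 0.0000]
Step 1: x=[0.0000 4.0000] v=[-2.0000 0.0000]
Step 2: x=[-0.7500 3.7500] v=[-1.5000 -0.5000]
Step 3: x=[-1.1250 3.1250] v=[-0.7500 -1.2500]
Step 4: x=[-1.1875 2.1875] v=[-0.1250 -1.8750]
Step 5: x=[-1.1563 1.1563] v=[0.0625 -2.0625]
Max displacement = 4.8437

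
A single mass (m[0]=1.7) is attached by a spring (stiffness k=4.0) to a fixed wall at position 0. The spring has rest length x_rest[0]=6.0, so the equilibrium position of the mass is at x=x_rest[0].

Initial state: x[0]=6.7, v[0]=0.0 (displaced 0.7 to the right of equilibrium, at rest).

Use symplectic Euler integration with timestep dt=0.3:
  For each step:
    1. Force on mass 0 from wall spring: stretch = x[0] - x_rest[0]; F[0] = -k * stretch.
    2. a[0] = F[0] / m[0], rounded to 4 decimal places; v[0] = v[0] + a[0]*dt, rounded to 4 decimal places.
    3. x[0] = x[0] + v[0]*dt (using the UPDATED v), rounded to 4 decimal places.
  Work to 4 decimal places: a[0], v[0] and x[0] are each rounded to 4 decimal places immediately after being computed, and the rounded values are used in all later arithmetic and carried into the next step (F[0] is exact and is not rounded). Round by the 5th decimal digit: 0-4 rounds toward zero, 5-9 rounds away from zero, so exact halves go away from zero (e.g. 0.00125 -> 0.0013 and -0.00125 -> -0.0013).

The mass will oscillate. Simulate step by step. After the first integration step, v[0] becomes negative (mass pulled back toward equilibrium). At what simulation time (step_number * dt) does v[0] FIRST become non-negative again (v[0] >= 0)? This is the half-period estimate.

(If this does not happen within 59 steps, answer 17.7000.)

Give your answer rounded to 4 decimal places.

Answer: 2.1000

Derivation:
Step 0: x=[6.7000] v=[0.0000]
Step 1: x=[6.5518] v=[-0.4941]
Step 2: x=[6.2867] v=[-0.8836]
Step 3: x=[5.9609] v=[-1.0860]
Step 4: x=[5.6434] v=[-1.0584]
Step 5: x=[5.4014] v=[-0.8067]
Step 6: x=[5.2861] v=[-0.3842]
Step 7: x=[5.3220] v=[0.1197]
First v>=0 after going negative at step 7, time=2.1000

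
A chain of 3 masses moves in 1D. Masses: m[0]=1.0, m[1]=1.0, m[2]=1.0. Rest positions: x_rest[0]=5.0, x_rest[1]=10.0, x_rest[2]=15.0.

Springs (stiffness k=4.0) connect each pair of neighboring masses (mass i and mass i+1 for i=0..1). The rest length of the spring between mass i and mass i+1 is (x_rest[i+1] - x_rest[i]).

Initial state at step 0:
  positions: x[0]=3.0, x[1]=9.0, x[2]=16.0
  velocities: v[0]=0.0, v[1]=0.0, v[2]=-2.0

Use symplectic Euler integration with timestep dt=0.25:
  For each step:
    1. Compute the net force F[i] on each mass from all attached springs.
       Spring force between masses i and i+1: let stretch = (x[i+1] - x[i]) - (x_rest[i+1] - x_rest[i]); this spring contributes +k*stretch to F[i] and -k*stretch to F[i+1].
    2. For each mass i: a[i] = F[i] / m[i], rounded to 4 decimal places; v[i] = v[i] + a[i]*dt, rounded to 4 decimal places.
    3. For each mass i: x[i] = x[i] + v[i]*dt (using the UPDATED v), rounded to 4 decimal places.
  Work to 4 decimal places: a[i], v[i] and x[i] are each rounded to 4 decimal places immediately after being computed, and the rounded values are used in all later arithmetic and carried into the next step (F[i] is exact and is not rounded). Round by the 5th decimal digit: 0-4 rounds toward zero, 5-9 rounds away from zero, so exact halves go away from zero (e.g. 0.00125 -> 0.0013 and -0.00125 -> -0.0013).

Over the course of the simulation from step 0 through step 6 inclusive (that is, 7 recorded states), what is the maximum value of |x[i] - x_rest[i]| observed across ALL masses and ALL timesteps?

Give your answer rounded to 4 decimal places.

Answer: 3.1034

Derivation:
Step 0: x=[3.0000 9.0000 16.0000] v=[0.0000 0.0000 -2.0000]
Step 1: x=[3.2500 9.2500 15.0000] v=[1.0000 1.0000 -4.0000]
Step 2: x=[3.7500 9.4375 13.8125] v=[2.0000 0.7500 -4.7500]
Step 3: x=[4.4219 9.2969 12.7813] v=[2.6875 -0.5625 -4.1250]
Step 4: x=[5.0625 8.8086 12.1290] v=[2.5625 -1.9531 -2.6094]
Step 5: x=[5.3897 8.2139 11.8966] v=[1.3086 -2.3788 -0.9298]
Step 6: x=[5.1729 7.8338 11.9935] v=[-0.8672 -1.5203 0.3875]
Max displacement = 3.1034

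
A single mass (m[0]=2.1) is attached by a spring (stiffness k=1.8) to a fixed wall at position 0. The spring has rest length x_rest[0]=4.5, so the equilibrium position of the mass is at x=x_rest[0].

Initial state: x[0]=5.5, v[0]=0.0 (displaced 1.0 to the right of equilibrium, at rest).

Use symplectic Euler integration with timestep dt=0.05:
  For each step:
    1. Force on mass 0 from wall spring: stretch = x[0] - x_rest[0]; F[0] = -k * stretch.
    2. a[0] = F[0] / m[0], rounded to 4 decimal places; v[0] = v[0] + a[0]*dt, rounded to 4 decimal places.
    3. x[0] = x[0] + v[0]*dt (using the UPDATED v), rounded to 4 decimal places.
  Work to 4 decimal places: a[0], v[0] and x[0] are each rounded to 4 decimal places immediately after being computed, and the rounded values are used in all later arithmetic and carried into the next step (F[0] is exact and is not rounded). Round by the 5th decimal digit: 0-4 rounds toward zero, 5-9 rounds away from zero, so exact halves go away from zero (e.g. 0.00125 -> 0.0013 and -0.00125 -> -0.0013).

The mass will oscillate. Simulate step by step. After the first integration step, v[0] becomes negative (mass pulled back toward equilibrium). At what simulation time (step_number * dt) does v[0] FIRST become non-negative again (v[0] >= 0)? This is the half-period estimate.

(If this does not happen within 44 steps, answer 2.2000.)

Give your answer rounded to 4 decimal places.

Answer: 2.2000

Derivation:
Step 0: x=[5.5000] v=[0.0000]
Step 1: x=[5.4979] v=[-0.0429]
Step 2: x=[5.4936] v=[-0.0857]
Step 3: x=[5.4872] v=[-0.1283]
Step 4: x=[5.4787] v=[-0.1706]
Step 5: x=[5.4681] v=[-0.2125]
Step 6: x=[5.4554] v=[-0.2540]
Step 7: x=[5.4407] v=[-0.2949]
Step 8: x=[5.4239] v=[-0.3352]
Step 9: x=[5.4052] v=[-0.3748]
Step 10: x=[5.3845] v=[-0.4136]
Step 11: x=[5.3619] v=[-0.4515]
Step 12: x=[5.3375] v=[-0.4884]
Step 13: x=[5.3113] v=[-0.5243]
Step 14: x=[5.2833] v=[-0.5591]
Step 15: x=[5.2537] v=[-0.5927]
Step 16: x=[5.2225] v=[-0.6250]
Step 17: x=[5.1897] v=[-0.6560]
Step 18: x=[5.1554] v=[-0.6856]
Step 19: x=[5.1197] v=[-0.7137]
Step 20: x=[5.0827] v=[-0.7403]
Step 21: x=[5.0444] v=[-0.7653]
Step 22: x=[5.0050] v=[-0.7886]
Step 23: x=[4.9645] v=[-0.8102]
Step 24: x=[4.9230] v=[-0.8301]
Step 25: x=[4.8806] v=[-0.8482]
Step 26: x=[4.8374] v=[-0.8645]
Step 27: x=[4.7935] v=[-0.8790]
Step 28: x=[4.7489] v=[-0.8916]
Step 29: x=[4.7038] v=[-0.9023]
Step 30: x=[4.6583] v=[-0.9110]
Step 31: x=[4.6124] v=[-0.9178]
Step 32: x=[4.5663] v=[-0.9226]
Step 33: x=[4.5200] v=[-0.9254]
Step 34: x=[4.4737] v=[-0.9263]
Step 35: x=[4.4274] v=[-0.9252]
Step 36: x=[4.3813] v=[-0.9221]
Step 37: x=[4.3355] v=[-0.9170]
Step 38: x=[4.2900] v=[-0.9100]
Step 39: x=[4.2450] v=[-0.9010]
Step 40: x=[4.2005] v=[-0.8901]
Step 41: x=[4.1566] v=[-0.8773]
Step 42: x=[4.1135] v=[-0.8626]
Step 43: x=[4.0712] v=[-0.8460]
Step 44: x=[4.0298] v=[-0.8276]
v[0] did not become non-negative within 44 steps; using fallback time=2.2000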